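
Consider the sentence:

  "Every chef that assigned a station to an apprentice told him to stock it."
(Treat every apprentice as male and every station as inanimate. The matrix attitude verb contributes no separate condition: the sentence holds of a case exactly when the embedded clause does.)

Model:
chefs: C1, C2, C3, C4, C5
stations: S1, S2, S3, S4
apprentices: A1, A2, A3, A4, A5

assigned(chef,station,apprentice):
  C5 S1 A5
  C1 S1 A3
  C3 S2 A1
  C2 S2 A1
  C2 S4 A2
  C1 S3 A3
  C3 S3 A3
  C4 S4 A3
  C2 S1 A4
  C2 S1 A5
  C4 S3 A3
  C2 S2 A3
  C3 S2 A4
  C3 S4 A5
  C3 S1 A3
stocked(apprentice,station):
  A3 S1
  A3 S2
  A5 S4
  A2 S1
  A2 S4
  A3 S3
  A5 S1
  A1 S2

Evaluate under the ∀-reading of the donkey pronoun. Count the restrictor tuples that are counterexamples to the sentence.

3

"him" takes "an apprentice" as antecedent and "it" takes "a station"; both are donkey pronouns co-varying with the restrictor.
Strong reading: for every (c,s,a) with assigned(c,s,a), stocked(a,s).
Restrictor triples: (C1,S1,A3)→stocked(A3,S1) ✓  (C1,S3,A3)→stocked(A3,S3) ✓  (C2,S1,A4)→stocked(A4,S1) ✗  (C2,S1,A5)→stocked(A5,S1) ✓  (C2,S2,A1)→stocked(A1,S2) ✓  (C2,S2,A3)→stocked(A3,S2) ✓  (C2,S4,A2)→stocked(A2,S4) ✓  (C3,S1,A3)→stocked(A3,S1) ✓  (C3,S2,A1)→stocked(A1,S2) ✓  (C3,S2,A4)→stocked(A4,S2) ✗  (C3,S3,A3)→stocked(A3,S3) ✓  (C3,S4,A5)→stocked(A5,S4) ✓  (C4,S3,A3)→stocked(A3,S3) ✓  (C4,S4,A3)→stocked(A3,S4) ✗  (C5,S1,A5)→stocked(A5,S1) ✓
Counterexamples (restrictor triples failing the scope): 3.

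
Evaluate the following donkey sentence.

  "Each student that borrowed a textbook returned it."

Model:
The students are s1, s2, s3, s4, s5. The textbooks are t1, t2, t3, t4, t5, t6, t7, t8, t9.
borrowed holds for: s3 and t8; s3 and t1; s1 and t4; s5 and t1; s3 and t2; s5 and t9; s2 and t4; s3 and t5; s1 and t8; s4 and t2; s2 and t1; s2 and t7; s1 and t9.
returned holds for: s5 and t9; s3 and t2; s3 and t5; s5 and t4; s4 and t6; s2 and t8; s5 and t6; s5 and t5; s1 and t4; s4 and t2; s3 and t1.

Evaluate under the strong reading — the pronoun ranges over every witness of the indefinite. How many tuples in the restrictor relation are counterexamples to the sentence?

"it" takes "a textbook" as antecedent — a donkey pronoun bound across the clause boundary.
Strong reading: for every (s,t) with borrowed(s,t), returned(s,t).
Restrictor pairs: (s1,t4) ✓  (s1,t8) ✗  (s1,t9) ✗  (s2,t1) ✗  (s2,t4) ✗  (s2,t7) ✗  (s3,t1) ✓  (s3,t2) ✓  (s3,t5) ✓  (s3,t8) ✗  (s4,t2) ✓  (s5,t1) ✗  (s5,t9) ✓
Counterexamples (restrictor pairs failing the scope): 7.

7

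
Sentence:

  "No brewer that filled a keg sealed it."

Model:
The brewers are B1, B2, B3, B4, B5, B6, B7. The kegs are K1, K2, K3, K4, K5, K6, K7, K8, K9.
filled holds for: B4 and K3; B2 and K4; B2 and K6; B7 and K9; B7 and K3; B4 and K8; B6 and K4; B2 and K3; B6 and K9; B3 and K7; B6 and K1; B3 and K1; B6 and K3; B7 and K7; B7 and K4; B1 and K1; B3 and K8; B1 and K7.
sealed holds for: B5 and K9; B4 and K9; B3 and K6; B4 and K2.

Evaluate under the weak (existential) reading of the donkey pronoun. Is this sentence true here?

True

"it" takes "a keg" as antecedent — a donkey pronoun bound across the clause boundary.
Truth condition: for no (b,k) with filled(b,k) does sealed(b,k) hold.
Restrictor pairs — does the scope hold? (B1,K1):fails  (B1,K7):fails  (B2,K3):fails  (B2,K4):fails  (B2,K6):fails  (B3,K1):fails  (B3,K7):fails  (B3,K8):fails  (B4,K3):fails  (B4,K8):fails  (B6,K1):fails  (B6,K3):fails  (B6,K4):fails  (B6,K9):fails  (B7,K3):fails  (B7,K4):fails  (B7,K7):fails  (B7,K9):fails
Scope holds for no restrictor pair, so the sentence is true.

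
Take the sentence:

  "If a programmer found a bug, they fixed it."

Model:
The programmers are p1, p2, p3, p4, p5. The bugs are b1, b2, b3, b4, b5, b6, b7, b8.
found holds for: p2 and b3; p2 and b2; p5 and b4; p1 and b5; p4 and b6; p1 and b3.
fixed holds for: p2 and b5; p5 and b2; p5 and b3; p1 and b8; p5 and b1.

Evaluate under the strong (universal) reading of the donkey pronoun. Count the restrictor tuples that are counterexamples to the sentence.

"it" takes "a bug" as antecedent — a donkey pronoun bound across the clause boundary.
Strong reading: for every (p,b) with found(p,b), fixed(p,b).
Restrictor pairs: (p1,b3) ✗  (p1,b5) ✗  (p2,b2) ✗  (p2,b3) ✗  (p4,b6) ✗  (p5,b4) ✗
Counterexamples (restrictor pairs failing the scope): 6.

6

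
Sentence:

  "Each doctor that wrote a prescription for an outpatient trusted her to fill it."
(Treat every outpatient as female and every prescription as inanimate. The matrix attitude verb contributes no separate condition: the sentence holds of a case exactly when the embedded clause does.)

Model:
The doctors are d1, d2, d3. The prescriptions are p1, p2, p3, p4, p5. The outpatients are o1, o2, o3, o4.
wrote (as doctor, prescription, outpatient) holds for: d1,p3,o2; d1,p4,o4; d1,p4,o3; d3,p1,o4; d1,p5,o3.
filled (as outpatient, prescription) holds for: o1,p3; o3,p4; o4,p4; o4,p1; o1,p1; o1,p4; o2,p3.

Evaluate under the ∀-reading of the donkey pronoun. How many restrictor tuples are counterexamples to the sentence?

1

"her" takes "an outpatient" as antecedent and "it" takes "a prescription"; both are donkey pronouns co-varying with the restrictor.
Strong reading: for every (d,p,o) with wrote(d,p,o), filled(o,p).
Restrictor triples: (d1,p3,o2)→filled(o2,p3) ✓  (d1,p4,o3)→filled(o3,p4) ✓  (d1,p4,o4)→filled(o4,p4) ✓  (d1,p5,o3)→filled(o3,p5) ✗  (d3,p1,o4)→filled(o4,p1) ✓
Counterexamples (restrictor triples failing the scope): 1.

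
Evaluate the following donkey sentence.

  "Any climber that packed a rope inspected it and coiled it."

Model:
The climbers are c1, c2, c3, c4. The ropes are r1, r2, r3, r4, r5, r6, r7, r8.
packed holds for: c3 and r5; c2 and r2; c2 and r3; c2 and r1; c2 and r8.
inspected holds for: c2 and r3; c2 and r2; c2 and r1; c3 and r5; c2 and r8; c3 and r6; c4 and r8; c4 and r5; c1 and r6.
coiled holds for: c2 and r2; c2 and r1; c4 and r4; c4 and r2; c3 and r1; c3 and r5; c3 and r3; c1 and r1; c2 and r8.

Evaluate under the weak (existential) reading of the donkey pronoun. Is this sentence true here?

True

"it" takes "a rope" as antecedent — a donkey pronoun bound across the clause boundary.
Weak reading: every climber c with some packed-rope has at least one packed-rope r such that inspected(c,r) ∧ coiled(c,r).
Per climber: c2:✓  c3:✓
Every climber in the restrictor has a witness.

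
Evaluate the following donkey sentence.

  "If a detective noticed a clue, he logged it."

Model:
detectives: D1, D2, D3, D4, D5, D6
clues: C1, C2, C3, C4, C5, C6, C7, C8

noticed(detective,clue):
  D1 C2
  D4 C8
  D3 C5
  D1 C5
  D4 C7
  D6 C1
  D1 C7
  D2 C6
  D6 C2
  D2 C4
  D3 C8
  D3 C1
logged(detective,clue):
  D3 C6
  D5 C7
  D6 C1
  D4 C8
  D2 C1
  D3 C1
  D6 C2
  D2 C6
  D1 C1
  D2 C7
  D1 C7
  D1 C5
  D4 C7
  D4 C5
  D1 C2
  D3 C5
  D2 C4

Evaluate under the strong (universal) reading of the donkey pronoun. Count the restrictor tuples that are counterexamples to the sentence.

1

"it" takes "a clue" as antecedent — a donkey pronoun bound across the clause boundary.
Strong reading: for every (d,c) with noticed(d,c), logged(d,c).
Restrictor pairs: (D1,C2) ✓  (D1,C5) ✓  (D1,C7) ✓  (D2,C4) ✓  (D2,C6) ✓  (D3,C1) ✓  (D3,C5) ✓  (D3,C8) ✗  (D4,C7) ✓  (D4,C8) ✓  (D6,C1) ✓  (D6,C2) ✓
Counterexamples (restrictor pairs failing the scope): 1.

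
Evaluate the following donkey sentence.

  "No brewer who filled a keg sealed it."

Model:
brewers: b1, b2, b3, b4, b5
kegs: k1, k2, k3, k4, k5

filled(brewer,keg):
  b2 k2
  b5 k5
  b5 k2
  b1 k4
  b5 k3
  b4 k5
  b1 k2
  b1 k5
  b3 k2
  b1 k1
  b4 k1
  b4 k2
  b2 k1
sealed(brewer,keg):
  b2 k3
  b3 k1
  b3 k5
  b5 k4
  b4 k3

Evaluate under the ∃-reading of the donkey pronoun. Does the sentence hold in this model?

True

"it" takes "a keg" as antecedent — a donkey pronoun bound across the clause boundary.
Truth condition: for no (b,k) with filled(b,k) does sealed(b,k) hold.
Restrictor pairs — does the scope hold? (b1,k1):fails  (b1,k2):fails  (b1,k4):fails  (b1,k5):fails  (b2,k1):fails  (b2,k2):fails  (b3,k2):fails  (b4,k1):fails  (b4,k2):fails  (b4,k5):fails  (b5,k2):fails  (b5,k3):fails  (b5,k5):fails
Scope holds for no restrictor pair, so the sentence is true.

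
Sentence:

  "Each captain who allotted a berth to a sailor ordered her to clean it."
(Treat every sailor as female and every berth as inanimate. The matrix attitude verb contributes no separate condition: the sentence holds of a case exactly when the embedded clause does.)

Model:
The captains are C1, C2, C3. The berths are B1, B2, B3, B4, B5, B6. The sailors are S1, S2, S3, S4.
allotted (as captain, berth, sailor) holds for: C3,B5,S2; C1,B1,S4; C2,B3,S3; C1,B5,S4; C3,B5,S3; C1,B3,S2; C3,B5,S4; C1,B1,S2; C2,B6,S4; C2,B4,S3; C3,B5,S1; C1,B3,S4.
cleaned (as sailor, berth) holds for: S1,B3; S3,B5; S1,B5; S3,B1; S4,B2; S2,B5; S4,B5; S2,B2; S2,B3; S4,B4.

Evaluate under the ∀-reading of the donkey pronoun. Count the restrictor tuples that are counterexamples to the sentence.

6

"her" takes "a sailor" as antecedent and "it" takes "a berth"; both are donkey pronouns co-varying with the restrictor.
Strong reading: for every (c,b,s) with allotted(c,b,s), cleaned(s,b).
Restrictor triples: (C1,B1,S2)→cleaned(S2,B1) ✗  (C1,B1,S4)→cleaned(S4,B1) ✗  (C1,B3,S2)→cleaned(S2,B3) ✓  (C1,B3,S4)→cleaned(S4,B3) ✗  (C1,B5,S4)→cleaned(S4,B5) ✓  (C2,B3,S3)→cleaned(S3,B3) ✗  (C2,B4,S3)→cleaned(S3,B4) ✗  (C2,B6,S4)→cleaned(S4,B6) ✗  (C3,B5,S1)→cleaned(S1,B5) ✓  (C3,B5,S2)→cleaned(S2,B5) ✓  (C3,B5,S3)→cleaned(S3,B5) ✓  (C3,B5,S4)→cleaned(S4,B5) ✓
Counterexamples (restrictor triples failing the scope): 6.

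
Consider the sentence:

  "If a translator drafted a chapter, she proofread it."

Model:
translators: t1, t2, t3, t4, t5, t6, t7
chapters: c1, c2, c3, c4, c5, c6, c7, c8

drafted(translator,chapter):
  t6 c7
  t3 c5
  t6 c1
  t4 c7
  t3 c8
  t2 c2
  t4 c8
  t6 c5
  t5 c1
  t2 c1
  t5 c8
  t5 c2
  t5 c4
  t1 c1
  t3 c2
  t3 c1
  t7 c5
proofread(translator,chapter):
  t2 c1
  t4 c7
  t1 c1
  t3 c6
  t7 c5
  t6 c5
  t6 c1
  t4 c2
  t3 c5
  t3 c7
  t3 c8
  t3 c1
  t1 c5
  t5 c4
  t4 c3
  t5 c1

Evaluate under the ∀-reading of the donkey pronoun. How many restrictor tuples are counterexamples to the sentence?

6

"it" takes "a chapter" as antecedent — a donkey pronoun bound across the clause boundary.
Strong reading: for every (t,c) with drafted(t,c), proofread(t,c).
Restrictor pairs: (t1,c1) ✓  (t2,c1) ✓  (t2,c2) ✗  (t3,c1) ✓  (t3,c2) ✗  (t3,c5) ✓  (t3,c8) ✓  (t4,c7) ✓  (t4,c8) ✗  (t5,c1) ✓  (t5,c2) ✗  (t5,c4) ✓  (t5,c8) ✗  (t6,c1) ✓  (t6,c5) ✓  (t6,c7) ✗  (t7,c5) ✓
Counterexamples (restrictor pairs failing the scope): 6.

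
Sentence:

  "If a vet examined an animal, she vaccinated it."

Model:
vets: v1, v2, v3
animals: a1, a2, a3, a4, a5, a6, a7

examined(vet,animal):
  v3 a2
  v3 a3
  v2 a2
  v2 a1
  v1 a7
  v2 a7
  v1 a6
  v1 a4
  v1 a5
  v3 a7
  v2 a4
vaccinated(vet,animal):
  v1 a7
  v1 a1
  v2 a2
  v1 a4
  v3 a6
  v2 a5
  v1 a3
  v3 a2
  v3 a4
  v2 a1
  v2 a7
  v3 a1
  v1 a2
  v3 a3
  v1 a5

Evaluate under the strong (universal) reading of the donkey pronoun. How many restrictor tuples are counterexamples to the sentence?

"it" takes "an animal" as antecedent — a donkey pronoun bound across the clause boundary.
Strong reading: for every (v,a) with examined(v,a), vaccinated(v,a).
Restrictor pairs: (v1,a4) ✓  (v1,a5) ✓  (v1,a6) ✗  (v1,a7) ✓  (v2,a1) ✓  (v2,a2) ✓  (v2,a4) ✗  (v2,a7) ✓  (v3,a2) ✓  (v3,a3) ✓  (v3,a7) ✗
Counterexamples (restrictor pairs failing the scope): 3.

3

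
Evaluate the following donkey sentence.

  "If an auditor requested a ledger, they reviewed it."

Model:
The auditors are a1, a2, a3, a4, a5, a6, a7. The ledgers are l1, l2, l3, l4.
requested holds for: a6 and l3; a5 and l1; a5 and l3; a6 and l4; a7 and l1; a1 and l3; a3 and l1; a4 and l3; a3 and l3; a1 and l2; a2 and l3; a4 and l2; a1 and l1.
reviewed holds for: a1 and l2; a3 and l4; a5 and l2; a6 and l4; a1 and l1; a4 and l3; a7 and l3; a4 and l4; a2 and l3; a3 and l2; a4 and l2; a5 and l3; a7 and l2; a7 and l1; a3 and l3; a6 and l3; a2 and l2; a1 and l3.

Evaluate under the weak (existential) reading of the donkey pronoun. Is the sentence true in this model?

"it" takes "a ledger" as antecedent — a donkey pronoun bound across the clause boundary.
Weak reading: every auditor a with some requested-ledger has at least one requested-ledger l such that reviewed(a,l).
Per auditor: a1:✓  a2:✓  a3:✓  a4:✓  a5:✓  a6:✓  a7:✓
Every auditor in the restrictor has a witness.

True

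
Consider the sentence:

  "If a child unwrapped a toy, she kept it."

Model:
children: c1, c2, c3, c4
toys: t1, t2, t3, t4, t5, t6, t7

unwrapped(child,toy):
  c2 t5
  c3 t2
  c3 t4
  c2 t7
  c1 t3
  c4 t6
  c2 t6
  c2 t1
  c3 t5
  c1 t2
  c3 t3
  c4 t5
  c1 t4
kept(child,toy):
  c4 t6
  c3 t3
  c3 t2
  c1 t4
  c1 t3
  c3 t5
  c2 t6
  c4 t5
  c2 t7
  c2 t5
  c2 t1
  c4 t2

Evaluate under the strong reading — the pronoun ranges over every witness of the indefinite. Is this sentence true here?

False

"it" takes "a toy" as antecedent — a donkey pronoun bound across the clause boundary.
Strong reading: for every (c,t) with unwrapped(c,t), kept(c,t).
Restrictor pairs: (c1,t2) ✗  (c1,t3) ✓  (c1,t4) ✓  (c2,t1) ✓  (c2,t5) ✓  (c2,t6) ✓  (c2,t7) ✓  (c3,t2) ✓  (c3,t3) ✓  (c3,t4) ✗  (c3,t5) ✓  (c4,t5) ✓  (c4,t6) ✓
Counterexample: (c1,t2) is in unwrapped but fails the scope.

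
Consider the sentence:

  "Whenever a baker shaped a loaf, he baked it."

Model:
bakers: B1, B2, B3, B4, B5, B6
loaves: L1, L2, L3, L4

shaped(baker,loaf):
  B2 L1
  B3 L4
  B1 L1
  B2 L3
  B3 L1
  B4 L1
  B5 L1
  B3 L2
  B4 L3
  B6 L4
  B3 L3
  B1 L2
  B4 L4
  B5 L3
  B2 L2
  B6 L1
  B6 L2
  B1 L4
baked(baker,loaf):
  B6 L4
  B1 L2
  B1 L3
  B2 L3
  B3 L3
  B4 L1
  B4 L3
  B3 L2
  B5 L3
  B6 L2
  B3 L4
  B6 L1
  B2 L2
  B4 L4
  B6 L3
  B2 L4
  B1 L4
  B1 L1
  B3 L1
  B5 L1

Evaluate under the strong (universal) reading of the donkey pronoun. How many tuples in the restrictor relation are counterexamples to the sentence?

"it" takes "a loaf" as antecedent — a donkey pronoun bound across the clause boundary.
Strong reading: for every (b,l) with shaped(b,l), baked(b,l).
Restrictor pairs: (B1,L1) ✓  (B1,L2) ✓  (B1,L4) ✓  (B2,L1) ✗  (B2,L2) ✓  (B2,L3) ✓  (B3,L1) ✓  (B3,L2) ✓  (B3,L3) ✓  (B3,L4) ✓  (B4,L1) ✓  (B4,L3) ✓  (B4,L4) ✓  (B5,L1) ✓  (B5,L3) ✓  (B6,L1) ✓  (B6,L2) ✓  (B6,L4) ✓
Counterexamples (restrictor pairs failing the scope): 1.

1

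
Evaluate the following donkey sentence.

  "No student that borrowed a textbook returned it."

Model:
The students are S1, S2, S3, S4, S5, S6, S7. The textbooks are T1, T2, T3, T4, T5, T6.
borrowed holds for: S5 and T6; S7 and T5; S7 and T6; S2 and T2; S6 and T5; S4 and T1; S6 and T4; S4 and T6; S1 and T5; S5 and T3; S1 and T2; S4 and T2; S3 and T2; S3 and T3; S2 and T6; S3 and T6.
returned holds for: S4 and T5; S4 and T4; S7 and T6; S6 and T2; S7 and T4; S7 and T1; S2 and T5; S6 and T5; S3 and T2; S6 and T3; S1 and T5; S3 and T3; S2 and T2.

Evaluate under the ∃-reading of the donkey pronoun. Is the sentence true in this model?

False

"it" takes "a textbook" as antecedent — a donkey pronoun bound across the clause boundary.
Truth condition: for no (s,t) with borrowed(s,t) does returned(s,t) hold.
Restrictor pairs — does the scope hold? (S1,T2):fails  (S1,T5):holds  (S2,T2):holds  (S2,T6):fails  (S3,T2):holds  (S3,T3):holds  (S3,T6):fails  (S4,T1):fails  (S4,T2):fails  (S4,T6):fails  (S5,T3):fails  (S5,T6):fails  (S6,T4):fails  (S6,T5):holds  (S7,T5):fails  (S7,T6):holds
Scope holds for 6 pair(s), so the sentence is false.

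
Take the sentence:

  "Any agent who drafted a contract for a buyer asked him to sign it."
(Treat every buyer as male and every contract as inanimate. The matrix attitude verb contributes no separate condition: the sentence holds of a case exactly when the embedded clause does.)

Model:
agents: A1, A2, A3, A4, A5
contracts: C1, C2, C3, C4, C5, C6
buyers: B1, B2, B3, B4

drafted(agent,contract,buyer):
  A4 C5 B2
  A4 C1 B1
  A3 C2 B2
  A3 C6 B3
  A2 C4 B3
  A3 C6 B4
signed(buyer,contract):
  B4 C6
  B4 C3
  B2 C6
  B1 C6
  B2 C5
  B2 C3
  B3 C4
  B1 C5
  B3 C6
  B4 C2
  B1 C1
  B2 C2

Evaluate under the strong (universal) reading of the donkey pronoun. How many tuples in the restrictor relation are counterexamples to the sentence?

"him" takes "a buyer" as antecedent and "it" takes "a contract"; both are donkey pronouns co-varying with the restrictor.
Strong reading: for every (a,c,b) with drafted(a,c,b), signed(b,c).
Restrictor triples: (A2,C4,B3)→signed(B3,C4) ✓  (A3,C2,B2)→signed(B2,C2) ✓  (A3,C6,B3)→signed(B3,C6) ✓  (A3,C6,B4)→signed(B4,C6) ✓  (A4,C1,B1)→signed(B1,C1) ✓  (A4,C5,B2)→signed(B2,C5) ✓
Counterexamples (restrictor triples failing the scope): 0.

0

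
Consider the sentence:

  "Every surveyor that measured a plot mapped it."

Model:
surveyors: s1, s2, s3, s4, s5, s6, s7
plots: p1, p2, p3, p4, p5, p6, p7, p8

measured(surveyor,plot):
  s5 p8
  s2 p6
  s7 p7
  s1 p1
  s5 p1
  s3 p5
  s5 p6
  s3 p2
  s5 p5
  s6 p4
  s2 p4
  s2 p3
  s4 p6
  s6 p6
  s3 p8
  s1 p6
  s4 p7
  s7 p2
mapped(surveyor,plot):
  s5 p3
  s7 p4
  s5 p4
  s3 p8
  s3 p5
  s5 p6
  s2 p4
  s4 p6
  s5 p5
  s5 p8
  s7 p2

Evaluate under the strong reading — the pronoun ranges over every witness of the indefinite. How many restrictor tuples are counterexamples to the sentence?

"it" takes "a plot" as antecedent — a donkey pronoun bound across the clause boundary.
Strong reading: for every (s,p) with measured(s,p), mapped(s,p).
Restrictor pairs: (s1,p1) ✗  (s1,p6) ✗  (s2,p3) ✗  (s2,p4) ✓  (s2,p6) ✗  (s3,p2) ✗  (s3,p5) ✓  (s3,p8) ✓  (s4,p6) ✓  (s4,p7) ✗  (s5,p1) ✗  (s5,p5) ✓  (s5,p6) ✓  (s5,p8) ✓  (s6,p4) ✗  (s6,p6) ✗  (s7,p2) ✓  (s7,p7) ✗
Counterexamples (restrictor pairs failing the scope): 10.

10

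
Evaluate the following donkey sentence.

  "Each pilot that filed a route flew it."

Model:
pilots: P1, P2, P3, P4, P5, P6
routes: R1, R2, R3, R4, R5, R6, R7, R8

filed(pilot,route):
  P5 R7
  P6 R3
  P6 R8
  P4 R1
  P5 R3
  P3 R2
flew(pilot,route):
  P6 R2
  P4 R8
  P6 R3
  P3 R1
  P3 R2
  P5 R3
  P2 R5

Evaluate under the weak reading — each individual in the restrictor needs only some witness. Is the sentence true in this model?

False

"it" takes "a route" as antecedent — a donkey pronoun bound across the clause boundary.
Weak reading: every pilot p with some filed-route has at least one filed-route r such that flew(p,r).
Per pilot: P3:✓  P4:✗  P5:✓  P6:✓
P4 has no witness among its filed-routes.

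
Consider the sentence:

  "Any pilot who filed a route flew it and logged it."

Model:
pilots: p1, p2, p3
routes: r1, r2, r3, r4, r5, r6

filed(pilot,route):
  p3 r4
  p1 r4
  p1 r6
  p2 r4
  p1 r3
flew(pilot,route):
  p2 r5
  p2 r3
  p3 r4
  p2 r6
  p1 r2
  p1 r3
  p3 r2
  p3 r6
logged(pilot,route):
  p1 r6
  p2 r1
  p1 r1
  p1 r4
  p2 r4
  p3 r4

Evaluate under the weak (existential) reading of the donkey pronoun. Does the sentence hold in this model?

"it" takes "a route" as antecedent — a donkey pronoun bound across the clause boundary.
Weak reading: every pilot p with some filed-route has at least one filed-route r such that flew(p,r) ∧ logged(p,r).
Per pilot: p1:✗  p2:✗  p3:✓
p1 has no witness among its filed-routes.

False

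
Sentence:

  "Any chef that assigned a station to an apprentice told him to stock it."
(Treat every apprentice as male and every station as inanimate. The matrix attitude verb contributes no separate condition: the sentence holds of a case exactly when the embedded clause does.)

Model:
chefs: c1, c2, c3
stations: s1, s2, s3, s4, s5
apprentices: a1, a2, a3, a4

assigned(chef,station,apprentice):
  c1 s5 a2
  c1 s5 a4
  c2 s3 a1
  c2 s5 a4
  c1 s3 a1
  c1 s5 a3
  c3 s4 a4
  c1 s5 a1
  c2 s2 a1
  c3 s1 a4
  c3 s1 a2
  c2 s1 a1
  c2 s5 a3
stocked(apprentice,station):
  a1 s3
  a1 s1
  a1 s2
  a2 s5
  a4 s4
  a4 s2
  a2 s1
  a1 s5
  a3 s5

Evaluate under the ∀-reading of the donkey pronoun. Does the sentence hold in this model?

False

"him" takes "an apprentice" as antecedent and "it" takes "a station"; both are donkey pronouns co-varying with the restrictor.
Strong reading: for every (c,s,a) with assigned(c,s,a), stocked(a,s).
Restrictor triples: (c1,s3,a1)→stocked(a1,s3) ✓  (c1,s5,a1)→stocked(a1,s5) ✓  (c1,s5,a2)→stocked(a2,s5) ✓  (c1,s5,a3)→stocked(a3,s5) ✓  (c1,s5,a4)→stocked(a4,s5) ✗  (c2,s1,a1)→stocked(a1,s1) ✓  (c2,s2,a1)→stocked(a1,s2) ✓  (c2,s3,a1)→stocked(a1,s3) ✓  (c2,s5,a3)→stocked(a3,s5) ✓  (c2,s5,a4)→stocked(a4,s5) ✗  (c3,s1,a2)→stocked(a2,s1) ✓  (c3,s1,a4)→stocked(a4,s1) ✗  (c3,s4,a4)→stocked(a4,s4) ✓
Counterexample: (c1,s5,a4) — stocked(a4,s5) does not hold.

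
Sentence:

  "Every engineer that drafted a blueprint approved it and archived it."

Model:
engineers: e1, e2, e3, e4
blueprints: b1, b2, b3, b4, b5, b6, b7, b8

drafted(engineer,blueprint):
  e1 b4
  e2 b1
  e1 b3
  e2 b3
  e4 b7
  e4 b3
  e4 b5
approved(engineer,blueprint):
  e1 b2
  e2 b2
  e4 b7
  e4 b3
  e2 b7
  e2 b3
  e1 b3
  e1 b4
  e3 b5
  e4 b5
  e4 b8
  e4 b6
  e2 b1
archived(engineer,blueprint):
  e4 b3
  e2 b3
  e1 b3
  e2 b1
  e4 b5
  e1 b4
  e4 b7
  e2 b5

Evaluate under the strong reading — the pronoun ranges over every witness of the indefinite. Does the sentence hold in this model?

"it" takes "a blueprint" as antecedent — a donkey pronoun bound across the clause boundary.
Strong reading: for every (e,b) with drafted(e,b), approved(e,b) ∧ archived(e,b).
Restrictor pairs: (e1,b3) ✓  (e1,b4) ✓  (e2,b1) ✓  (e2,b3) ✓  (e4,b3) ✓  (e4,b5) ✓  (e4,b7) ✓
Every restrictor pair satisfies the scope.

True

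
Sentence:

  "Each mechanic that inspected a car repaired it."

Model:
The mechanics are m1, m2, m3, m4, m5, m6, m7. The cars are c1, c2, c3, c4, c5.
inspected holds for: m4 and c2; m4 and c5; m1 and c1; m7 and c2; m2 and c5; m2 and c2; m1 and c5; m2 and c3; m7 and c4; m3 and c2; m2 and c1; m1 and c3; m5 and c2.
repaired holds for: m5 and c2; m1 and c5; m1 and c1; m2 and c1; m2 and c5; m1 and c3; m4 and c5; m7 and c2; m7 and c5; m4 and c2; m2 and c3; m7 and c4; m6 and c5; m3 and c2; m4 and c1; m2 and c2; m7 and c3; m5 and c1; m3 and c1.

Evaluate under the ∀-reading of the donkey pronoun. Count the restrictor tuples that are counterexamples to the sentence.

"it" takes "a car" as antecedent — a donkey pronoun bound across the clause boundary.
Strong reading: for every (m,c) with inspected(m,c), repaired(m,c).
Restrictor pairs: (m1,c1) ✓  (m1,c3) ✓  (m1,c5) ✓  (m2,c1) ✓  (m2,c2) ✓  (m2,c3) ✓  (m2,c5) ✓  (m3,c2) ✓  (m4,c2) ✓  (m4,c5) ✓  (m5,c2) ✓  (m7,c2) ✓  (m7,c4) ✓
Counterexamples (restrictor pairs failing the scope): 0.

0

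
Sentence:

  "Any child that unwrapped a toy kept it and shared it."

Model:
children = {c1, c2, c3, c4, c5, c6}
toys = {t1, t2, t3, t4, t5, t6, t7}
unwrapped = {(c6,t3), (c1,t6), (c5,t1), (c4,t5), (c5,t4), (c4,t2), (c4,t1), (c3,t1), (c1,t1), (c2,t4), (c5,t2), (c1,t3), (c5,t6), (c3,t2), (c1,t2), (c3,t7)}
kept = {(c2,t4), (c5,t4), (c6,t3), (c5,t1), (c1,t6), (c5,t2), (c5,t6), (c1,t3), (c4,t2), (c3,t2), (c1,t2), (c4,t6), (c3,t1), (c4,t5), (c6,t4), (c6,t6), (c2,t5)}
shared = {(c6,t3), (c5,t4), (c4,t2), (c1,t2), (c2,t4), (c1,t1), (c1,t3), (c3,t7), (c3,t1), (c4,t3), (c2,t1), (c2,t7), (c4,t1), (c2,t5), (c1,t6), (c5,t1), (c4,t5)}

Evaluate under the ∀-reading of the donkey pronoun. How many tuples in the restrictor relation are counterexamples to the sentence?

6

"it" takes "a toy" as antecedent — a donkey pronoun bound across the clause boundary.
Strong reading: for every (c,t) with unwrapped(c,t), kept(c,t) ∧ shared(c,t).
Restrictor pairs: (c1,t1) ✗  (c1,t2) ✓  (c1,t3) ✓  (c1,t6) ✓  (c2,t4) ✓  (c3,t1) ✓  (c3,t2) ✗  (c3,t7) ✗  (c4,t1) ✗  (c4,t2) ✓  (c4,t5) ✓  (c5,t1) ✓  (c5,t2) ✗  (c5,t4) ✓  (c5,t6) ✗  (c6,t3) ✓
Counterexamples (restrictor pairs failing the scope): 6.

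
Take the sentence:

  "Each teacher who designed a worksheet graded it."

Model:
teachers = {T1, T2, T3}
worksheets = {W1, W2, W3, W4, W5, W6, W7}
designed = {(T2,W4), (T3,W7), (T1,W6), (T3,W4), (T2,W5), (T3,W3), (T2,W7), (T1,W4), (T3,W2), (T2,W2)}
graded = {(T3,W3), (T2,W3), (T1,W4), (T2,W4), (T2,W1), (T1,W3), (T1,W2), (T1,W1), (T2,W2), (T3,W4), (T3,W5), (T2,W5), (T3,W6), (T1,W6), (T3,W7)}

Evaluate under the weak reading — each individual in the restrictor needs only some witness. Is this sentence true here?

"it" takes "a worksheet" as antecedent — a donkey pronoun bound across the clause boundary.
Weak reading: every teacher t with some designed-worksheet has at least one designed-worksheet w such that graded(t,w).
Per teacher: T1:✓  T2:✓  T3:✓
Every teacher in the restrictor has a witness.

True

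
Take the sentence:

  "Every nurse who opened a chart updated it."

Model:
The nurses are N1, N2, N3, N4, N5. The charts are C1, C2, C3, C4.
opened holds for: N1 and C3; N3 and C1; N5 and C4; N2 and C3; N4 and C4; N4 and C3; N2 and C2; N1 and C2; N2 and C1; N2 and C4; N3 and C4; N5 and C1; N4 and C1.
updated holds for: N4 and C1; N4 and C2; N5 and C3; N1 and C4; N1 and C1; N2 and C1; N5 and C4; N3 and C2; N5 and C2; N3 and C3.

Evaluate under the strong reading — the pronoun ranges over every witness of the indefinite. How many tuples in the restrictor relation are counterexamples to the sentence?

10

"it" takes "a chart" as antecedent — a donkey pronoun bound across the clause boundary.
Strong reading: for every (n,c) with opened(n,c), updated(n,c).
Restrictor pairs: (N1,C2) ✗  (N1,C3) ✗  (N2,C1) ✓  (N2,C2) ✗  (N2,C3) ✗  (N2,C4) ✗  (N3,C1) ✗  (N3,C4) ✗  (N4,C1) ✓  (N4,C3) ✗  (N4,C4) ✗  (N5,C1) ✗  (N5,C4) ✓
Counterexamples (restrictor pairs failing the scope): 10.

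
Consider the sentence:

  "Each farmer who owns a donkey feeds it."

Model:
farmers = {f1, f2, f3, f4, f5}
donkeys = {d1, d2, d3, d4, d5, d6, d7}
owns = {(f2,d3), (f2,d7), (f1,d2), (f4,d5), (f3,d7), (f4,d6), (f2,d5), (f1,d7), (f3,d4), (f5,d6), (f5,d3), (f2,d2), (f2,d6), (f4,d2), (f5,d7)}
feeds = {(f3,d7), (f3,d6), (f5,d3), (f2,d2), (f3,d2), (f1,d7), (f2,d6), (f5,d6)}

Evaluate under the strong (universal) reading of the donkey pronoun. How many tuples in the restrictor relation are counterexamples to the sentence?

9

"it" takes "a donkey" as antecedent — a donkey pronoun bound across the clause boundary.
Strong reading: for every (f,d) with owns(f,d), feeds(f,d).
Restrictor pairs: (f1,d2) ✗  (f1,d7) ✓  (f2,d2) ✓  (f2,d3) ✗  (f2,d5) ✗  (f2,d6) ✓  (f2,d7) ✗  (f3,d4) ✗  (f3,d7) ✓  (f4,d2) ✗  (f4,d5) ✗  (f4,d6) ✗  (f5,d3) ✓  (f5,d6) ✓  (f5,d7) ✗
Counterexamples (restrictor pairs failing the scope): 9.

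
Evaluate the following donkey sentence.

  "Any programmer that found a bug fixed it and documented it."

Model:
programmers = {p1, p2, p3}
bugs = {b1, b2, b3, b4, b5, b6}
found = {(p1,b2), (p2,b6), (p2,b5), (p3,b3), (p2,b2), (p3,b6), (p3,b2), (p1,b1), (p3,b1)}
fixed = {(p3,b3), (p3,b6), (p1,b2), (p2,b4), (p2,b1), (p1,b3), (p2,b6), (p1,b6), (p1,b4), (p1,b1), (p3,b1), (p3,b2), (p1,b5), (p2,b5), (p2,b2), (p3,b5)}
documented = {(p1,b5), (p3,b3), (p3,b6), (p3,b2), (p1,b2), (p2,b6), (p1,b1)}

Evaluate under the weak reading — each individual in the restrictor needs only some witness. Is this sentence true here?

True

"it" takes "a bug" as antecedent — a donkey pronoun bound across the clause boundary.
Weak reading: every programmer p with some found-bug has at least one found-bug b such that fixed(p,b) ∧ documented(p,b).
Per programmer: p1:✓  p2:✓  p3:✓
Every programmer in the restrictor has a witness.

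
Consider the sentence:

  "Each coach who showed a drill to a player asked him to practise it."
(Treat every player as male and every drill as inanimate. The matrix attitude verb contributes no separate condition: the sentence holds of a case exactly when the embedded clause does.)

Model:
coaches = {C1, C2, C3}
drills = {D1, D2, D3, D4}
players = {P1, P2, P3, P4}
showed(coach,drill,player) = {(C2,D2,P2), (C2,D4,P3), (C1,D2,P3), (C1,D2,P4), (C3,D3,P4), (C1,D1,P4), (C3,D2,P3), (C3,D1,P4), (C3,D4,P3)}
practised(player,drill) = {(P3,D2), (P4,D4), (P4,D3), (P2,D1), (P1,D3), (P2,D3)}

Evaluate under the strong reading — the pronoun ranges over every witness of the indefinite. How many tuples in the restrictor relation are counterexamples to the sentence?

6

"him" takes "a player" as antecedent and "it" takes "a drill"; both are donkey pronouns co-varying with the restrictor.
Strong reading: for every (c,d,p) with showed(c,d,p), practised(p,d).
Restrictor triples: (C1,D1,P4)→practised(P4,D1) ✗  (C1,D2,P3)→practised(P3,D2) ✓  (C1,D2,P4)→practised(P4,D2) ✗  (C2,D2,P2)→practised(P2,D2) ✗  (C2,D4,P3)→practised(P3,D4) ✗  (C3,D1,P4)→practised(P4,D1) ✗  (C3,D2,P3)→practised(P3,D2) ✓  (C3,D3,P4)→practised(P4,D3) ✓  (C3,D4,P3)→practised(P3,D4) ✗
Counterexamples (restrictor triples failing the scope): 6.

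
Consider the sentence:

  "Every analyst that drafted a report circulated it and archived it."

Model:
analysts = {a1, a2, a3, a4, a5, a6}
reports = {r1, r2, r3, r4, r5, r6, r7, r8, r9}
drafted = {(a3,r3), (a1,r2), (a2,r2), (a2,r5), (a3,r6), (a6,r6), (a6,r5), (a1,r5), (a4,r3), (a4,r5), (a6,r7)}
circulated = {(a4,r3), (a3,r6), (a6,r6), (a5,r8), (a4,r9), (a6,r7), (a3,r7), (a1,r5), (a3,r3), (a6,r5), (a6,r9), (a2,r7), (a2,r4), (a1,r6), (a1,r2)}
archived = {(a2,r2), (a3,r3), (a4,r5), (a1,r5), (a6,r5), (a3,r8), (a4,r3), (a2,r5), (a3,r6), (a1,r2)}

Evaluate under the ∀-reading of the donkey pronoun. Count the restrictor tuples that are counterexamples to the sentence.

5

"it" takes "a report" as antecedent — a donkey pronoun bound across the clause boundary.
Strong reading: for every (a,r) with drafted(a,r), circulated(a,r) ∧ archived(a,r).
Restrictor pairs: (a1,r2) ✓  (a1,r5) ✓  (a2,r2) ✗  (a2,r5) ✗  (a3,r3) ✓  (a3,r6) ✓  (a4,r3) ✓  (a4,r5) ✗  (a6,r5) ✓  (a6,r6) ✗  (a6,r7) ✗
Counterexamples (restrictor pairs failing the scope): 5.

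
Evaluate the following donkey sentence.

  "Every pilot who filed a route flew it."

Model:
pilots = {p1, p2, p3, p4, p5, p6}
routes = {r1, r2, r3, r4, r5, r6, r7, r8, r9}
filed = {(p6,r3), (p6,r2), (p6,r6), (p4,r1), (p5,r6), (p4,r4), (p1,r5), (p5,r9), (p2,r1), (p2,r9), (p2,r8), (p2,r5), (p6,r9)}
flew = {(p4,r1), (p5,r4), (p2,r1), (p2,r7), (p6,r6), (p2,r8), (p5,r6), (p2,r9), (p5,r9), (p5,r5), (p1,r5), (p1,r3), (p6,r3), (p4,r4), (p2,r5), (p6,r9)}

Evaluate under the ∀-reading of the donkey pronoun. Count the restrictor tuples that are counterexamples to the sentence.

1

"it" takes "a route" as antecedent — a donkey pronoun bound across the clause boundary.
Strong reading: for every (p,r) with filed(p,r), flew(p,r).
Restrictor pairs: (p1,r5) ✓  (p2,r1) ✓  (p2,r5) ✓  (p2,r8) ✓  (p2,r9) ✓  (p4,r1) ✓  (p4,r4) ✓  (p5,r6) ✓  (p5,r9) ✓  (p6,r2) ✗  (p6,r3) ✓  (p6,r6) ✓  (p6,r9) ✓
Counterexamples (restrictor pairs failing the scope): 1.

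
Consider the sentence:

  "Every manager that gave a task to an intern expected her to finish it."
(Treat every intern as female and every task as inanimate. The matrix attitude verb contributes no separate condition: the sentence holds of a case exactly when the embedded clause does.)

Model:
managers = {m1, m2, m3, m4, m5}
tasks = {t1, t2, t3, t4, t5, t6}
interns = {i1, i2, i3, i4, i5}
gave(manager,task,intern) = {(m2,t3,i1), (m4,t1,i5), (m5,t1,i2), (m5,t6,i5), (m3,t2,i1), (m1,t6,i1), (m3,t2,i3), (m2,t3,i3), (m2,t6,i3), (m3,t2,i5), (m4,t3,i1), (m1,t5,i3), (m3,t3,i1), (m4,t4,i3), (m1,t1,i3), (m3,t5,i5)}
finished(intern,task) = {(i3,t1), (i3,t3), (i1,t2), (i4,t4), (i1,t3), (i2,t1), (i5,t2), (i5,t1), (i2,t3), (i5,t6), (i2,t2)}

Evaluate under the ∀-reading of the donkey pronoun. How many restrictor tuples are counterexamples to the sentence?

6

"her" takes "an intern" as antecedent and "it" takes "a task"; both are donkey pronouns co-varying with the restrictor.
Strong reading: for every (m,t,i) with gave(m,t,i), finished(i,t).
Restrictor triples: (m1,t1,i3)→finished(i3,t1) ✓  (m1,t5,i3)→finished(i3,t5) ✗  (m1,t6,i1)→finished(i1,t6) ✗  (m2,t3,i1)→finished(i1,t3) ✓  (m2,t3,i3)→finished(i3,t3) ✓  (m2,t6,i3)→finished(i3,t6) ✗  (m3,t2,i1)→finished(i1,t2) ✓  (m3,t2,i3)→finished(i3,t2) ✗  (m3,t2,i5)→finished(i5,t2) ✓  (m3,t3,i1)→finished(i1,t3) ✓  (m3,t5,i5)→finished(i5,t5) ✗  (m4,t1,i5)→finished(i5,t1) ✓  (m4,t3,i1)→finished(i1,t3) ✓  (m4,t4,i3)→finished(i3,t4) ✗  (m5,t1,i2)→finished(i2,t1) ✓  (m5,t6,i5)→finished(i5,t6) ✓
Counterexamples (restrictor triples failing the scope): 6.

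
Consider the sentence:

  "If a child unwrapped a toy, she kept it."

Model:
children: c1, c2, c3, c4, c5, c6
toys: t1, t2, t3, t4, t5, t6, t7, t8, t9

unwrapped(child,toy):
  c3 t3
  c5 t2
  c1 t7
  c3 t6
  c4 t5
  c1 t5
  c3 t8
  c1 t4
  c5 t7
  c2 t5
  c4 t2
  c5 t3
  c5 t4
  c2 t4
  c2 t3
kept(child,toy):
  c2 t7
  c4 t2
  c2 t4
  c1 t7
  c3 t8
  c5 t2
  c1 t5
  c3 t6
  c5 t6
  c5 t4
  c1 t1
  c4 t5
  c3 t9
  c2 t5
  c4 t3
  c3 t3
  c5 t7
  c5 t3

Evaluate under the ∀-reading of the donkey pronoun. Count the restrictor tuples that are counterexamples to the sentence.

"it" takes "a toy" as antecedent — a donkey pronoun bound across the clause boundary.
Strong reading: for every (c,t) with unwrapped(c,t), kept(c,t).
Restrictor pairs: (c1,t4) ✗  (c1,t5) ✓  (c1,t7) ✓  (c2,t3) ✗  (c2,t4) ✓  (c2,t5) ✓  (c3,t3) ✓  (c3,t6) ✓  (c3,t8) ✓  (c4,t2) ✓  (c4,t5) ✓  (c5,t2) ✓  (c5,t3) ✓  (c5,t4) ✓  (c5,t7) ✓
Counterexamples (restrictor pairs failing the scope): 2.

2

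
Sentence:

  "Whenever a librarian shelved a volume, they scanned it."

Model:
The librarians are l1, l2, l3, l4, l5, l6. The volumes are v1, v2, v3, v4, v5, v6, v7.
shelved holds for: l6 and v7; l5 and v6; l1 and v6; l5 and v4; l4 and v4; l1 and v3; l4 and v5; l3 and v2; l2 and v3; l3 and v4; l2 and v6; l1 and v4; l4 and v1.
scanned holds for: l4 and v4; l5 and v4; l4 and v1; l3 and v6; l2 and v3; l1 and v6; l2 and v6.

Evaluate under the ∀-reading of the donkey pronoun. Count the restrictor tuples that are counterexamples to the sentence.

"it" takes "a volume" as antecedent — a donkey pronoun bound across the clause boundary.
Strong reading: for every (l,v) with shelved(l,v), scanned(l,v).
Restrictor pairs: (l1,v3) ✗  (l1,v4) ✗  (l1,v6) ✓  (l2,v3) ✓  (l2,v6) ✓  (l3,v2) ✗  (l3,v4) ✗  (l4,v1) ✓  (l4,v4) ✓  (l4,v5) ✗  (l5,v4) ✓  (l5,v6) ✗  (l6,v7) ✗
Counterexamples (restrictor pairs failing the scope): 7.

7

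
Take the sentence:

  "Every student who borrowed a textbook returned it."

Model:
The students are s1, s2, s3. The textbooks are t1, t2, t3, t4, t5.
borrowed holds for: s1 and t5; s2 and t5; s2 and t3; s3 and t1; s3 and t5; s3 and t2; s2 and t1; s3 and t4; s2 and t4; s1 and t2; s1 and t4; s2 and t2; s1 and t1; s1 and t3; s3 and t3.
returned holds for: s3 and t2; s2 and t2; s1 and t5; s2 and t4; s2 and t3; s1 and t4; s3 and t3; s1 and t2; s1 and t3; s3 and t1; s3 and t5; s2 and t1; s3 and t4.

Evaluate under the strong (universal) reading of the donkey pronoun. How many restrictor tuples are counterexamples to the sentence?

"it" takes "a textbook" as antecedent — a donkey pronoun bound across the clause boundary.
Strong reading: for every (s,t) with borrowed(s,t), returned(s,t).
Restrictor pairs: (s1,t1) ✗  (s1,t2) ✓  (s1,t3) ✓  (s1,t4) ✓  (s1,t5) ✓  (s2,t1) ✓  (s2,t2) ✓  (s2,t3) ✓  (s2,t4) ✓  (s2,t5) ✗  (s3,t1) ✓  (s3,t2) ✓  (s3,t3) ✓  (s3,t4) ✓  (s3,t5) ✓
Counterexamples (restrictor pairs failing the scope): 2.

2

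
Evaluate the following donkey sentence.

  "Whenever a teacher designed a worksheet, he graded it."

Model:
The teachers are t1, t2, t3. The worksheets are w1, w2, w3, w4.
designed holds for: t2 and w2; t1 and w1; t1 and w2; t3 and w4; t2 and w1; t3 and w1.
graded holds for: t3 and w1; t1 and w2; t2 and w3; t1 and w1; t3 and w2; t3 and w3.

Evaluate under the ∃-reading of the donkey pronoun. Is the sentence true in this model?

"it" takes "a worksheet" as antecedent — a donkey pronoun bound across the clause boundary.
Weak reading: every teacher t with some designed-worksheet has at least one designed-worksheet w such that graded(t,w).
Per teacher: t1:✓  t2:✗  t3:✓
t2 has no witness among its designed-worksheets.

False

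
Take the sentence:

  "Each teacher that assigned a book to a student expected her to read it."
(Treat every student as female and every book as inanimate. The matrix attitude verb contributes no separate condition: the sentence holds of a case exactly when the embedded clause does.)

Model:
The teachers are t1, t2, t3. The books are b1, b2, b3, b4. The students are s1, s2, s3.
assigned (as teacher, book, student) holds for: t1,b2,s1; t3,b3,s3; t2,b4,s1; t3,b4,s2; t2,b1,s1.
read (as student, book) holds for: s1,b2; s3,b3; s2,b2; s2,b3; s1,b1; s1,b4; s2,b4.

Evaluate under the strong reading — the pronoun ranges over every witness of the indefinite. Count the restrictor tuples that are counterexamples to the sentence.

0

"her" takes "a student" as antecedent and "it" takes "a book"; both are donkey pronouns co-varying with the restrictor.
Strong reading: for every (t,b,s) with assigned(t,b,s), read(s,b).
Restrictor triples: (t1,b2,s1)→read(s1,b2) ✓  (t2,b1,s1)→read(s1,b1) ✓  (t2,b4,s1)→read(s1,b4) ✓  (t3,b3,s3)→read(s3,b3) ✓  (t3,b4,s2)→read(s2,b4) ✓
Counterexamples (restrictor triples failing the scope): 0.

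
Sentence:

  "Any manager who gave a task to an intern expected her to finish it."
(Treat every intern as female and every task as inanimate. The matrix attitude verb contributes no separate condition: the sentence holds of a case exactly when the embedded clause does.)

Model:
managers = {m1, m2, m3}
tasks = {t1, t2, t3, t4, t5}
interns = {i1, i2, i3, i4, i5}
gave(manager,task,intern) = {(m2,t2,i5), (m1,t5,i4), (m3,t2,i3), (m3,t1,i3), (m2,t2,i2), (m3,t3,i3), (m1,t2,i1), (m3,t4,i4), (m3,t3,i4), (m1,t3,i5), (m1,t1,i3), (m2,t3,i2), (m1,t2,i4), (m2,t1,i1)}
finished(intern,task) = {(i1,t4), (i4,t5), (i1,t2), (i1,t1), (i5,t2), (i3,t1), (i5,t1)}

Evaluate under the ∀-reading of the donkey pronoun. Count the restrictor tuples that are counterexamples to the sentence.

8

"her" takes "an intern" as antecedent and "it" takes "a task"; both are donkey pronouns co-varying with the restrictor.
Strong reading: for every (m,t,i) with gave(m,t,i), finished(i,t).
Restrictor triples: (m1,t1,i3)→finished(i3,t1) ✓  (m1,t2,i1)→finished(i1,t2) ✓  (m1,t2,i4)→finished(i4,t2) ✗  (m1,t3,i5)→finished(i5,t3) ✗  (m1,t5,i4)→finished(i4,t5) ✓  (m2,t1,i1)→finished(i1,t1) ✓  (m2,t2,i2)→finished(i2,t2) ✗  (m2,t2,i5)→finished(i5,t2) ✓  (m2,t3,i2)→finished(i2,t3) ✗  (m3,t1,i3)→finished(i3,t1) ✓  (m3,t2,i3)→finished(i3,t2) ✗  (m3,t3,i3)→finished(i3,t3) ✗  (m3,t3,i4)→finished(i4,t3) ✗  (m3,t4,i4)→finished(i4,t4) ✗
Counterexamples (restrictor triples failing the scope): 8.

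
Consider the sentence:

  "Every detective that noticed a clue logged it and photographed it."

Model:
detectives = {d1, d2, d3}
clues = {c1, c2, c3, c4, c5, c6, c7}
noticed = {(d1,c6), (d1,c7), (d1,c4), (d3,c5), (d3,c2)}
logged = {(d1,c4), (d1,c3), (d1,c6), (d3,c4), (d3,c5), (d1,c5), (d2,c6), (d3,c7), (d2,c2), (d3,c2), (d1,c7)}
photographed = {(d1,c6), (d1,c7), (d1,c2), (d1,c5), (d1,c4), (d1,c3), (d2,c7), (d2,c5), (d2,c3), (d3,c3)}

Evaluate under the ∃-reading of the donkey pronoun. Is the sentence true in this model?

"it" takes "a clue" as antecedent — a donkey pronoun bound across the clause boundary.
Weak reading: every detective d with some noticed-clue has at least one noticed-clue c such that logged(d,c) ∧ photographed(d,c).
Per detective: d1:✓  d3:✗
d3 has no witness among its noticed-clues.

False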